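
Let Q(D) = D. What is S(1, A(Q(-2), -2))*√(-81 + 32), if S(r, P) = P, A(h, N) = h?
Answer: -14*I ≈ -14.0*I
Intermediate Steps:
S(1, A(Q(-2), -2))*√(-81 + 32) = -2*√(-81 + 32) = -14*I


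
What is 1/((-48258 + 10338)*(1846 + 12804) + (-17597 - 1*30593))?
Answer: -1/555576190 ≈ -1.7999e-9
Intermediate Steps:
1/((-48258 + 10338)*(1846 + 12804) + (-17597 - 1*30593)) = 1/(-37920*14650 + (-17597 - 30593)) = 1/(-555528000 - 48190) = 1/(-555576190) = -1/555576190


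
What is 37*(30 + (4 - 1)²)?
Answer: 1443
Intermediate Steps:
37*(30 + (4 - 1)²) = 37*(30 + 3²) = 37*(30 + 9) = 37*39 = 1443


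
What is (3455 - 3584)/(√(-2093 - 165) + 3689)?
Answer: -158627/4536993 + 43*I*√2258/4536993 ≈ -0.034963 + 0.00045036*I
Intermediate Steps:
(3455 - 3584)/(√(-2093 - 165) + 3689) = -129/(√(-2258) + 3689) = -129/(I*√2258 + 3689) = -129/(3689 + I*√2258)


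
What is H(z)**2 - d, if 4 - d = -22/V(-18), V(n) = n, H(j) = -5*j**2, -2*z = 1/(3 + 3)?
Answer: -57575/20736 ≈ -2.7766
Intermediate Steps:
z = -1/12 (z = -1/(2*(3 + 3)) = -1/2/6 = -1/2*1/6 = -1/12 ≈ -0.083333)
d = 25/9 (d = 4 - (-22)/(-18) = 4 - (-22)*(-1)/18 = 4 - 1*11/9 = 4 - 11/9 = 25/9 ≈ 2.7778)
H(z)**2 - d = (-5*(-1/12)**2)**2 - 1*25/9 = (-5*1/144)**2 - 25/9 = (-5/144)**2 - 25/9 = 25/20736 - 25/9 = -57575/20736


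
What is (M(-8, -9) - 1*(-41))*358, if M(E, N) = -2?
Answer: 13962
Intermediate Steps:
(M(-8, -9) - 1*(-41))*358 = (-2 - 1*(-41))*358 = (-2 + 41)*358 = 39*358 = 13962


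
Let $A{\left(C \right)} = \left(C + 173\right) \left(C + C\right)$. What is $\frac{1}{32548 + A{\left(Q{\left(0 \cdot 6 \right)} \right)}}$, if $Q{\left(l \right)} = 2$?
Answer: $\frac{1}{33248} \approx 3.0077 \cdot 10^{-5}$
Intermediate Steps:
$A{\left(C \right)} = 2 C \left(173 + C\right)$ ($A{\left(C \right)} = \left(173 + C\right) 2 C = 2 C \left(173 + C\right)$)
$\frac{1}{32548 + A{\left(Q{\left(0 \cdot 6 \right)} \right)}} = \frac{1}{32548 + 2 \cdot 2 \left(173 + 2\right)} = \frac{1}{32548 + 2 \cdot 2 \cdot 175} = \frac{1}{32548 + 700} = \frac{1}{33248}$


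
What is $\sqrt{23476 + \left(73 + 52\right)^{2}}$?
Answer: $\sqrt{39101} \approx 197.74$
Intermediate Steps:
$\sqrt{23476 + \left(73 + 52\right)^{2}} = \sqrt{23476 + 125^{2}} = \sqrt{23476 + 15625} = \sqrt{39101}$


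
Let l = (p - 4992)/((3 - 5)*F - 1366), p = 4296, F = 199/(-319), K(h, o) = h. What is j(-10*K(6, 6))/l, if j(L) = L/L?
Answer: 108839/55506 ≈ 1.9609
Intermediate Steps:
F = -199/319 (F = 199*(-1/319) = -199/319 ≈ -0.62382)
j(L) = 1
l = 55506/108839 (l = (4296 - 4992)/((3 - 5)*(-199/319) - 1366) = -696/(-2*(-199/319) - 1366) = -696/(398/319 - 1366) = -696/(-435356/319) = -696*(-319/435356) = 55506/108839 ≈ 0.50998)
j(-10*K(6, 6))/l = 1/(55506/108839) = 1*(108839/55506) = 108839/55506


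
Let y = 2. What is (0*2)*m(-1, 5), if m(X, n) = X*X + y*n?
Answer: 0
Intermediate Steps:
m(X, n) = X² + 2*n (m(X, n) = X*X + 2*n = X² + 2*n)
(0*2)*m(-1, 5) = (0*2)*((-1)² + 2*5) = 0*(1 + 10) = 0*11 = 0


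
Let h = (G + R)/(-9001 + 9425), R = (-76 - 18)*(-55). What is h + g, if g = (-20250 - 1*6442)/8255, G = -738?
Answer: 3158594/437515 ≈ 7.2194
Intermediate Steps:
R = 5170 (R = -94*(-55) = 5170)
h = 554/53 (h = (-738 + 5170)/(-9001 + 9425) = 4432/424 = 4432*(1/424) = 554/53 ≈ 10.453)
g = -26692/8255 (g = (-20250 - 6442)*(1/8255) = -26692*1/8255 = -26692/8255 ≈ -3.2334)
h + g = 554/53 - 26692/8255 = 3158594/437515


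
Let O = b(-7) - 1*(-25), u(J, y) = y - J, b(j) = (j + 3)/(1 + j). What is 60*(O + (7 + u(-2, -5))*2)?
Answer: 2020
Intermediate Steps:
b(j) = (3 + j)/(1 + j)
O = 77/3 (O = (3 - 7)/(1 - 7) - 1*(-25) = -4/(-6) + 25 = -⅙*(-4) + 25 = ⅔ + 25 = 77/3 ≈ 25.667)
60*(O + (7 + u(-2, -5))*2) = 60*(77/3 + (7 + (-5 - 1*(-2)))*2) = 60*(77/3 + (7 + (-5 + 2))*2) = 60*(77/3 + (7 - 3)*2) = 60*(77/3 + 4*2) = 60*(77/3 + 8) = 60*(101/3) = 2020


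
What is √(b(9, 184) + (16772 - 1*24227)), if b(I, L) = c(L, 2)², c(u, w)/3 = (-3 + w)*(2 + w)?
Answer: I*√7311 ≈ 85.504*I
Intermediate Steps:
c(u, w) = 3*(-3 + w)*(2 + w) (c(u, w) = 3*((-3 + w)*(2 + w)) = 3*(-3 + w)*(2 + w))
b(I, L) = 144 (b(I, L) = (-18 - 3*2 + 3*2²)² = (-18 - 6 + 3*4)² = (-18 - 6 + 12)² = (-12)² = 144)
√(b(9, 184) + (16772 - 1*24227)) = √(144 + (16772 - 1*24227)) = √(144 + (16772 - 24227)) = √(144 - 7455) = √(-7311) = I*√7311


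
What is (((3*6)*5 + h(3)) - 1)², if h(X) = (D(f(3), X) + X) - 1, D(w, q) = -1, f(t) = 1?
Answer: 8100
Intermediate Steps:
h(X) = -2 + X (h(X) = (-1 + X) - 1 = -2 + X)
(((3*6)*5 + h(3)) - 1)² = (((3*6)*5 + (-2 + 3)) - 1)² = ((18*5 + 1) - 1)² = ((90 + 1) - 1)² = (91 - 1)² = 90² = 8100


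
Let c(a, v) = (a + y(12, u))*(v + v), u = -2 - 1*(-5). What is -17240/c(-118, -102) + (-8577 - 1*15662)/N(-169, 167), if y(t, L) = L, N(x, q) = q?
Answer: -28576301/195891 ≈ -145.88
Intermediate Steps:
u = 3 (u = -2 + 5 = 3)
c(a, v) = 2*v*(3 + a) (c(a, v) = (a + 3)*(v + v) = (3 + a)*(2*v) = 2*v*(3 + a))
-17240/c(-118, -102) + (-8577 - 1*15662)/N(-169, 167) = -17240*(-1/(204*(3 - 118))) + (-8577 - 1*15662)/167 = -17240/(2*(-102)*(-115)) + (-8577 - 15662)*(1/167) = -17240/23460 - 24239*1/167 = -17240*1/23460 - 24239/167 = -862/1173 - 24239/167 = -28576301/195891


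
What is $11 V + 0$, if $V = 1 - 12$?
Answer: $-121$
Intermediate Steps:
$V = -11$ ($V = 1 - 12 = -11$)
$11 V + 0 = 11 \left(-11\right) + 0 = -121 + 0 = -121$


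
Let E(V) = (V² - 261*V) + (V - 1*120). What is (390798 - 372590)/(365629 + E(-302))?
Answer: 18208/535233 ≈ 0.034019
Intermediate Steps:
E(V) = -120 + V² - 260*V (E(V) = (V² - 261*V) + (V - 120) = (V² - 261*V) + (-120 + V) = -120 + V² - 260*V)
(390798 - 372590)/(365629 + E(-302)) = (390798 - 372590)/(365629 + (-120 + (-302)² - 260*(-302))) = 18208/(365629 + (-120 + 91204 + 78520)) = 18208/(365629 + 169604) = 18208/535233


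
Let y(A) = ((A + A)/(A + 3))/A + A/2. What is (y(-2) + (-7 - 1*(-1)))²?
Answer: 25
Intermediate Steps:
y(A) = A/2 + 2/(3 + A) (y(A) = ((2*A)/(3 + A))/A + A*(½) = (2*A/(3 + A))/A + A/2 = 2/(3 + A) + A/2 = A/2 + 2/(3 + A))
(y(-2) + (-7 - 1*(-1)))² = ((4 + (-2)² + 3*(-2))/(2*(3 - 2)) + (-7 - 1*(-1)))² = ((½)*(4 + 4 - 6)/1 + (-7 + 1))² = ((½)*1*2 - 6)² = (1 - 6)² = (-5)² = 25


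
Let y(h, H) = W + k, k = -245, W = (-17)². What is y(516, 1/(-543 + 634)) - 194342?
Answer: -194298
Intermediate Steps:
W = 289
y(h, H) = 44 (y(h, H) = 289 - 245 = 44)
y(516, 1/(-543 + 634)) - 194342 = 44 - 194342 = -194298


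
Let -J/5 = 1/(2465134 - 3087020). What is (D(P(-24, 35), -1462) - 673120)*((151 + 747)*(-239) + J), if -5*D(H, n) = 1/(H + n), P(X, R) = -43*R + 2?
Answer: 1331901825859370930913/9219459950 ≈ 1.4447e+11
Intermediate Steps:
J = 5/621886 (J = -5/(2465134 - 3087020) = -5/(-621886) = -5*(-1/621886) = 5/621886 ≈ 8.0401e-6)
P(X, R) = 2 - 43*R
D(H, n) = -1/(5*(H + n))
(D(P(-24, 35), -1462) - 673120)*((151 + 747)*(-239) + J) = (-1/(5*(2 - 43*35) + 5*(-1462)) - 673120)*((151 + 747)*(-239) + 5/621886) = (-1/(5*(2 - 1505) - 7310) - 673120)*(898*(-239) + 5/621886) = (-1/(5*(-1503) - 7310) - 673120)*(-214622 + 5/621886) = (-1/(-7515 - 7310) - 673120)*(-133470417087/621886) = (-1/(-14825) - 673120)*(-133470417087/621886) = (-1*(-1/14825) - 673120)*(-133470417087/621886) = (1/14825 - 673120)*(-133470417087/621886) = -9979003999/14825*(-133470417087/621886) = 1331901825859370930913/9219459950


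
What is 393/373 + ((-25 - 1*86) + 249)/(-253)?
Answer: 2085/4103 ≈ 0.50816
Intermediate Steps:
393/373 + ((-25 - 1*86) + 249)/(-253) = 393*(1/373) + ((-25 - 86) + 249)*(-1/253) = 393/373 + (-111 + 249)*(-1/253) = 393/373 + 138*(-1/253) = 393/373 - 6/11 = 2085/4103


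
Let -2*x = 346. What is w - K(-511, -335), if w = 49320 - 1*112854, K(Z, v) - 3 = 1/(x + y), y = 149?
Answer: -1524887/24 ≈ -63537.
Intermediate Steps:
x = -173 (x = -½*346 = -173)
K(Z, v) = 71/24 (K(Z, v) = 3 + 1/(-173 + 149) = 3 + 1/(-24) = 3 - 1/24 = 71/24)
w = -63534 (w = 49320 - 112854 = -63534)
w - K(-511, -335) = -63534 - 1*71/24 = -63534 - 71/24 = -1524887/24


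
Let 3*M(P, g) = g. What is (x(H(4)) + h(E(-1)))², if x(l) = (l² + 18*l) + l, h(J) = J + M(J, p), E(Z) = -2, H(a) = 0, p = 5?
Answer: ⅑ ≈ 0.11111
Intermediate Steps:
M(P, g) = g/3
h(J) = 5/3 + J (h(J) = J + (⅓)*5 = J + 5/3 = 5/3 + J)
x(l) = l² + 19*l
(x(H(4)) + h(E(-1)))² = (0*(19 + 0) + (5/3 - 2))² = (0*19 - ⅓)² = (0 - ⅓)² = (-⅓)² = ⅑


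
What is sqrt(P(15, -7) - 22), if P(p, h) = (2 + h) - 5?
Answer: 4*I*sqrt(2) ≈ 5.6569*I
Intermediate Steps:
P(p, h) = -3 + h
sqrt(P(15, -7) - 22) = sqrt((-3 - 7) - 22) = sqrt(-10 - 22) = sqrt(-32) = 4*I*sqrt(2)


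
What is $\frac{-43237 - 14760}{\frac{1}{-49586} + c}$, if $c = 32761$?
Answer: $- \frac{2875839242}{1624486945} \approx -1.7703$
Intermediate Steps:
$\frac{-43237 - 14760}{\frac{1}{-49586} + c} = \frac{-43237 - 14760}{\frac{1}{-49586} + 32761} = - \frac{57997}{- \frac{1}{49586} + 32761} = - \frac{57997}{\frac{1624486945}{49586}} = \left(-57997\right) \frac{49586}{1624486945} = - \frac{2875839242}{1624486945}$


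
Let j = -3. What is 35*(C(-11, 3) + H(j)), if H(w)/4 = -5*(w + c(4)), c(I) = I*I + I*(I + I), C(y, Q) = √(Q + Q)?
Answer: -31500 + 35*√6 ≈ -31414.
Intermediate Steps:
C(y, Q) = √2*√Q (C(y, Q) = √(2*Q) = √2*√Q)
c(I) = 3*I² (c(I) = I² + I*(2*I) = I² + 2*I² = 3*I²)
H(w) = -960 - 20*w (H(w) = 4*(-5*(w + 3*4²)) = 4*(-5*(w + 3*16)) = 4*(-5*(w + 48)) = 4*(-5*(48 + w)) = 4*(-240 - 5*w) = -960 - 20*w)
35*(C(-11, 3) + H(j)) = 35*(√2*√3 + (-960 - 20*(-3))) = 35*(√6 + (-960 + 60)) = 35*(√6 - 900) = 35*(-900 + √6) = -31500 + 35*√6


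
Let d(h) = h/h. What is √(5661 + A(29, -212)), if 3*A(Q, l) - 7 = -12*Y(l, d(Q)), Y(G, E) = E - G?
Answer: √43302/3 ≈ 69.364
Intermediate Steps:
d(h) = 1
A(Q, l) = -5/3 + 4*l (A(Q, l) = 7/3 + (-12*(1 - l))/3 = 7/3 + (-12 + 12*l)/3 = 7/3 + (-4 + 4*l) = -5/3 + 4*l)
√(5661 + A(29, -212)) = √(5661 + (-5/3 + 4*(-212))) = √(5661 + (-5/3 - 848)) = √(5661 - 2549/3) = √(14434/3) = √43302/3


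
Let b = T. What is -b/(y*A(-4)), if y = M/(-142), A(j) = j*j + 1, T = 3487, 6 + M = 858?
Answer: 3487/102 ≈ 34.186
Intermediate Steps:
M = 852 (M = -6 + 858 = 852)
b = 3487
A(j) = 1 + j**2 (A(j) = j**2 + 1 = 1 + j**2)
y = -6 (y = 852/(-142) = 852*(-1/142) = -6)
-b/(y*A(-4)) = -3487/((-6*(1 + (-4)**2))) = -3487/((-6*(1 + 16))) = -3487/((-6*17)) = -3487/(-102) = -3487*(-1)/102 = -1*(-3487/102) = 3487/102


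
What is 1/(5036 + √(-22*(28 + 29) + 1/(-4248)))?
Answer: 21392928/107740112401 - 6*I*√628585174/107740112401 ≈ 0.00019856 - 1.3962e-6*I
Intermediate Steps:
1/(5036 + √(-22*(28 + 29) + 1/(-4248))) = 1/(5036 + √(-22*57 - 1/4248)) = 1/(5036 + √(-1254 - 1/4248)) = 1/(5036 + √(-5326993/4248)) = 1/(5036 + I*√628585174/708)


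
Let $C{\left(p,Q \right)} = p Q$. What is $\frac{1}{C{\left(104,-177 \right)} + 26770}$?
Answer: $\frac{1}{8362} \approx 0.00011959$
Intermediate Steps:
$C{\left(p,Q \right)} = Q p$
$\frac{1}{C{\left(104,-177 \right)} + 26770} = \frac{1}{\left(-177\right) 104 + 26770} = \frac{1}{-18408 + 26770} = \frac{1}{8362}$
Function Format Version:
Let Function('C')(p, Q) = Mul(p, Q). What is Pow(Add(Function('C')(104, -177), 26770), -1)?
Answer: Rational(1, 8362) ≈ 0.00011959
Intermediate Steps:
Function('C')(p, Q) = Mul(Q, p)
Pow(Add(Function('C')(104, -177), 26770), -1) = Pow(Add(Mul(-177, 104), 26770), -1) = Pow(Add(-18408, 26770), -1) = Pow(8362, -1) = Rational(1, 8362)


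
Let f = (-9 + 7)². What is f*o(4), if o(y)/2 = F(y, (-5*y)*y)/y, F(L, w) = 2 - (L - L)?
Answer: 4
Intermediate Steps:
F(L, w) = 2 (F(L, w) = 2 - 1*0 = 2 + 0 = 2)
f = 4 (f = (-2)² = 4)
o(y) = 4/y (o(y) = 2*(2/y) = 4/y)
f*o(4) = 4*(4/4) = 4*(4*(¼)) = 4*1 = 4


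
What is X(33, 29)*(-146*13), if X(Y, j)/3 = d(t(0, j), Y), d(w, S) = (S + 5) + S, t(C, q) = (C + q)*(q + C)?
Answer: -404274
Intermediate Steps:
t(C, q) = (C + q)² (t(C, q) = (C + q)*(C + q) = (C + q)²)
d(w, S) = 5 + 2*S (d(w, S) = (5 + S) + S = 5 + 2*S)
X(Y, j) = 15 + 6*Y (X(Y, j) = 3*(5 + 2*Y) = 15 + 6*Y)
X(33, 29)*(-146*13) = (15 + 6*33)*(-146*13) = (15 + 198)*(-1898) = 213*(-1898) = -404274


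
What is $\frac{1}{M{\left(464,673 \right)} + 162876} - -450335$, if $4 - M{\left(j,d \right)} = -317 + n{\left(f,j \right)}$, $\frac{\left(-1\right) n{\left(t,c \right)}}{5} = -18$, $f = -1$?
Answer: $\frac{73452790846}{163107} \approx 4.5034 \cdot 10^{5}$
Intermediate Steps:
$n{\left(t,c \right)} = 90$ ($n{\left(t,c \right)} = \left(-5\right) \left(-18\right) = 90$)
$M{\left(j,d \right)} = 231$ ($M{\left(j,d \right)} = 4 - \left(-317 + 90\right) = 4 - -227 = 4 + 227 = 231$)
$\frac{1}{M{\left(464,673 \right)} + 162876} - -450335 = \frac{1}{231 + 162876} - -450335 = \frac{1}{163107} + 450335 = \frac{73452790846}{163107}$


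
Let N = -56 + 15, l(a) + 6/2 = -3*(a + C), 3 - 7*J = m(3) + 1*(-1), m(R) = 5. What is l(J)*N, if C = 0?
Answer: 738/7 ≈ 105.43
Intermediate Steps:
J = -⅐ (J = 3/7 - (5 + 1*(-1))/7 = 3/7 - (5 - 1)/7 = 3/7 - ⅐*4 = 3/7 - 4/7 = -⅐ ≈ -0.14286)
l(a) = -3 - 3*a (l(a) = -3 - 3*(a + 0) = -3 - 3*a)
N = -41
l(J)*N = (-3 - 3*(-⅐))*(-41) = (-3 + 3/7)*(-41) = -18/7*(-41) = 738/7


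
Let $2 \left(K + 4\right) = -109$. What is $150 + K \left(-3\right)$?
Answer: $\frac{651}{2} \approx 325.5$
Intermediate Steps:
$K = - \frac{117}{2}$ ($K = -4 + \frac{1}{2} \left(-109\right) = -4 - \frac{109}{2} = - \frac{117}{2} \approx -58.5$)
$150 + K \left(-3\right) = 150 - - \frac{351}{2} = 150 + \frac{351}{2} = \frac{651}{2}$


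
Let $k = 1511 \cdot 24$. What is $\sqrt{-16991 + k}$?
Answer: $\sqrt{19273} \approx 138.83$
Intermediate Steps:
$k = 36264$
$\sqrt{-16991 + k} = \sqrt{-16991 + 36264} = \sqrt{19273}$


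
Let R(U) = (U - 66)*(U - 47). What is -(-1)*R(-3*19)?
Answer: 12792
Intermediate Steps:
R(U) = (-66 + U)*(-47 + U)
-(-1)*R(-3*19) = -(-1)*(3102 + (-3*19)**2 - (-339)*19) = -(-1)*(3102 + (-57)**2 - 113*(-57)) = -(-1)*(3102 + 3249 + 6441) = -(-1)*12792 = -1*(-12792) = 12792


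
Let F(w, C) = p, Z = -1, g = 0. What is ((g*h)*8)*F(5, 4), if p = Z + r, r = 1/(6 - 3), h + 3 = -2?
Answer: 0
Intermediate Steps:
h = -5 (h = -3 - 2 = -5)
r = ⅓ (r = 1/3 = ⅓ ≈ 0.33333)
p = -⅔ (p = -1 + ⅓ = -⅔ ≈ -0.66667)
F(w, C) = -⅔
((g*h)*8)*F(5, 4) = ((0*(-5))*8)*(-⅔) = (0*8)*(-⅔) = 0*(-⅔) = 0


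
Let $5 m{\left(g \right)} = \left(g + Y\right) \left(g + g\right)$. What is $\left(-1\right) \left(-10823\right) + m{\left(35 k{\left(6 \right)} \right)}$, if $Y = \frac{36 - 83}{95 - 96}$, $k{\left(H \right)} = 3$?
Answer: $17207$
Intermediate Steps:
$Y = 47$ ($Y = - \frac{47}{-1} = \left(-47\right) \left(-1\right) = 47$)
$m{\left(g \right)} = \frac{2 g \left(47 + g\right)}{5}$ ($m{\left(g \right)} = \frac{\left(g + 47\right) \left(g + g\right)}{5} = \frac{\left(47 + g\right) 2 g}{5} = \frac{2 g \left(47 + g\right)}{5}$)
$\left(-1\right) \left(-10823\right) + m{\left(35 k{\left(6 \right)} \right)} = \left(-1\right) \left(-10823\right) + \frac{2 \cdot 35 \cdot 3 \left(47 + 35 \cdot 3\right)}{5} = 10823 + \frac{2}{5} \cdot 105 \left(47 + 105\right) = 10823 + \frac{2}{5} \cdot 105 \cdot 152 = 10823 + 6384 = 17207$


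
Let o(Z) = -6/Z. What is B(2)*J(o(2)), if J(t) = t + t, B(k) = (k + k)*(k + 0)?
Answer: -48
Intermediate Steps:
B(k) = 2*k² (B(k) = (2*k)*k = 2*k²)
J(t) = 2*t
B(2)*J(o(2)) = (2*2²)*(2*(-6/2)) = (2*4)*(2*(-6*½)) = 8*(2*(-3)) = 8*(-6) = -48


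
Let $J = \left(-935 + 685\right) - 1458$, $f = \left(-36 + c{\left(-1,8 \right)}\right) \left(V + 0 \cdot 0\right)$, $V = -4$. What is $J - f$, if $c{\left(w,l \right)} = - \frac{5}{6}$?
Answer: $- \frac{5566}{3} \approx -1855.3$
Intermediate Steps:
$c{\left(w,l \right)} = - \frac{5}{6}$ ($c{\left(w,l \right)} = \left(-5\right) \frac{1}{6} = - \frac{5}{6}$)
$f = \frac{442}{3}$ ($f = \left(-36 - \frac{5}{6}\right) \left(-4 + 0 \cdot 0\right) = - \frac{221 \left(-4 + 0\right)}{6} = \left(- \frac{221}{6}\right) \left(-4\right) = \frac{442}{3} \approx 147.33$)
$J = -1708$ ($J = -250 - 1458 = -1708$)
$J - f = -1708 - \frac{442}{3} = - \frac{5566}{3}$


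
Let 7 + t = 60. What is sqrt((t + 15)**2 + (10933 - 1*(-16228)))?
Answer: sqrt(31785) ≈ 178.28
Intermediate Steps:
t = 53 (t = -7 + 60 = 53)
sqrt((t + 15)**2 + (10933 - 1*(-16228))) = sqrt((53 + 15)**2 + (10933 - 1*(-16228))) = sqrt(68**2 + (10933 + 16228)) = sqrt(4624 + 27161) = sqrt(31785)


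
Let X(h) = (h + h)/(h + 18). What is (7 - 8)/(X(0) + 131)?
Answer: -1/131 ≈ -0.0076336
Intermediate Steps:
X(h) = 2*h/(18 + h) (X(h) = (2*h)/(18 + h) = 2*h/(18 + h))
(7 - 8)/(X(0) + 131) = (7 - 8)/(2*0/(18 + 0) + 131) = -1/(2*0/18 + 131) = -1/(2*0*(1/18) + 131) = -1/(0 + 131) = -1/131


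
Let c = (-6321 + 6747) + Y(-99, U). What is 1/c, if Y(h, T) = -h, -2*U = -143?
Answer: 1/525 ≈ 0.0019048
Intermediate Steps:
U = 143/2 (U = -1/2*(-143) = 143/2 ≈ 71.500)
c = 525 (c = (-6321 + 6747) - 1*(-99) = 426 + 99 = 525)
1/c = 1/525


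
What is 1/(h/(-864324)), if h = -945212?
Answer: 216081/236303 ≈ 0.91442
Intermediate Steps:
1/(h/(-864324)) = 1/(-945212/(-864324)) = 1/(-945212*(-1/864324)) = 1/(236303/216081) = 216081/236303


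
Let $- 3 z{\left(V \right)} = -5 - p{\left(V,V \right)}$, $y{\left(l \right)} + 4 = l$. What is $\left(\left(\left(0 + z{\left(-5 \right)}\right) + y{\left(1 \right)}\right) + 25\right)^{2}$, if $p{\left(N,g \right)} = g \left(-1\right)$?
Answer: $\frac{5776}{9} \approx 641.78$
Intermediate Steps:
$p{\left(N,g \right)} = - g$
$y{\left(l \right)} = -4 + l$
$z{\left(V \right)} = \frac{5}{3} - \frac{V}{3}$ ($z{\left(V \right)} = - \frac{-5 - - V}{3} = - \frac{-5 + V}{3} = \frac{5}{3} - \frac{V}{3}$)
$\left(\left(\left(0 + z{\left(-5 \right)}\right) + y{\left(1 \right)}\right) + 25\right)^{2} = \left(\left(\left(0 + \left(\frac{5}{3} - - \frac{5}{3}\right)\right) + \left(-4 + 1\right)\right) + 25\right)^{2} = \left(\left(\left(0 + \left(\frac{5}{3} + \frac{5}{3}\right)\right) - 3\right) + 25\right)^{2} = \left(\left(\left(0 + \frac{10}{3}\right) - 3\right) + 25\right)^{2} = \left(\left(\frac{10}{3} - 3\right) + 25\right)^{2} = \left(\frac{1}{3} + 25\right)^{2} = \left(\frac{76}{3}\right)^{2} = \frac{5776}{9}$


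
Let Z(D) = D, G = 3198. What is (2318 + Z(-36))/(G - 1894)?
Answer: 7/4 ≈ 1.7500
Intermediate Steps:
(2318 + Z(-36))/(G - 1894) = (2318 - 36)/(3198 - 1894) = 2282/1304 = 2282*(1/1304) = 7/4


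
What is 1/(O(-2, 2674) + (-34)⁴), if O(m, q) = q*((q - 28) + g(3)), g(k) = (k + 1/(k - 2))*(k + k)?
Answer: 1/8475916 ≈ 1.1798e-7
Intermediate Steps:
g(k) = 2*k*(k + 1/(-2 + k)) (g(k) = (k + 1/(-2 + k))*(2*k) = 2*k*(k + 1/(-2 + k)))
O(m, q) = q*(-4 + q) (O(m, q) = q*((q - 28) + 2*3*(1 + 3² - 2*3)/(-2 + 3)) = q*((-28 + q) + 2*3*(1 + 9 - 6)/1) = q*((-28 + q) + 2*3*1*4) = q*((-28 + q) + 24) = q*(-4 + q))
1/(O(-2, 2674) + (-34)⁴) = 1/(2674*(-4 + 2674) + (-34)⁴) = 1/(2674*2670 + 1336336) = 1/(7139580 + 1336336) = 1/8475916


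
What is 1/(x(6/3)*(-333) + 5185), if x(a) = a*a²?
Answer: 1/2521 ≈ 0.00039667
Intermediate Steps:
x(a) = a³
1/(x(6/3)*(-333) + 5185) = 1/((6/3)³*(-333) + 5185) = 1/((6*(⅓))³*(-333) + 5185) = 1/(2³*(-333) + 5185) = 1/(8*(-333) + 5185) = 1/(-2664 + 5185) = 1/2521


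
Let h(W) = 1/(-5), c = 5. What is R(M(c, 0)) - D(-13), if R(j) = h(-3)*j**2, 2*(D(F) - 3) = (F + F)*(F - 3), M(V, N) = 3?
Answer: -1064/5 ≈ -212.80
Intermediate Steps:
h(W) = -1/5
D(F) = 3 + F*(-3 + F) (D(F) = 3 + ((F + F)*(F - 3))/2 = 3 + ((2*F)*(-3 + F))/2 = 3 + (2*F*(-3 + F))/2 = 3 + F*(-3 + F))
R(j) = -j**2/5
R(M(c, 0)) - D(-13) = -1/5*3**2 - (3 + (-13)**2 - 3*(-13)) = -1/5*9 - (3 + 169 + 39) = -9/5 - 1*211 = -9/5 - 211 = -1064/5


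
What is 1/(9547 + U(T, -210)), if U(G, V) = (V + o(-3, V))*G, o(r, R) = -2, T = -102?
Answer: 1/31171 ≈ 3.2081e-5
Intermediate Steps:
U(G, V) = G*(-2 + V) (U(G, V) = (V - 2)*G = (-2 + V)*G = G*(-2 + V))
1/(9547 + U(T, -210)) = 1/(9547 - 102*(-2 - 210)) = 1/(9547 - 102*(-212)) = 1/(9547 + 21624) = 1/31171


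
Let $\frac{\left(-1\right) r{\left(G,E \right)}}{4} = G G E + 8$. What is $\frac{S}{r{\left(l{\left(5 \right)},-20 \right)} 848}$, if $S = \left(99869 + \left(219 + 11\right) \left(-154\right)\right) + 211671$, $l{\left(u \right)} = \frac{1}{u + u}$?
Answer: $- \frac{4425}{424} \approx -10.436$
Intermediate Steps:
$l{\left(u \right)} = \frac{1}{2 u}$
$r{\left(G,E \right)} = -32 - 4 E G^{2}$ ($r{\left(G,E \right)} = - 4 \left(G G E + 8\right) = - 4 \left(G^{2} E + 8\right) = - 4 \left(E G^{2} + 8\right) = - 4 \left(8 + E G^{2}\right) = -32 - 4 E G^{2}$)
$S = 276120$ ($S = \left(99869 + 230 \left(-154\right)\right) + 211671 = \left(99869 - 35420\right) + 211671 = 64449 + 211671 = 276120$)
$\frac{S}{r{\left(l{\left(5 \right)},-20 \right)} 848} = \frac{276120}{\left(-32 - - 80 \left(\frac{1}{2 \cdot 5}\right)^{2}\right) 848} = \frac{276120}{\left(-32 - - 80 \left(\frac{1}{2} \cdot \frac{1}{5}\right)^{2}\right) 848} = \frac{276120}{\left(-32 - - \frac{80}{100}\right) 848} = \frac{276120}{\left(-32 - \left(-80\right) \frac{1}{100}\right) 848} = \frac{276120}{\left(-32 + \frac{4}{5}\right) 848} = \frac{276120}{\left(- \frac{156}{5}\right) 848} = \frac{276120}{- \frac{132288}{5}} = 276120 \left(- \frac{5}{132288}\right) = - \frac{4425}{424}$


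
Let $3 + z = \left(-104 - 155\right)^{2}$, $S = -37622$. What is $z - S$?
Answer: $104700$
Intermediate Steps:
$z = 67078$ ($z = -3 + \left(-104 - 155\right)^{2} = -3 + \left(-259\right)^{2} = -3 + 67081 = 67078$)
$z - S = 67078 - -37622 = 67078 + 37622 = 104700$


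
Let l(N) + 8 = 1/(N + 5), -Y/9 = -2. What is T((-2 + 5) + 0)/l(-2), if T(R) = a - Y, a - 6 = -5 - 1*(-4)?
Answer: 39/23 ≈ 1.6957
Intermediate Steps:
Y = 18 (Y = -9*(-2) = 18)
a = 5 (a = 6 + (-5 - 1*(-4)) = 6 + (-5 + 4) = 6 - 1 = 5)
l(N) = -8 + 1/(5 + N) (l(N) = -8 + 1/(N + 5) = -8 + 1/(5 + N))
T(R) = -13 (T(R) = 5 - 1*18 = 5 - 18 = -13)
T((-2 + 5) + 0)/l(-2) = -13*(5 - 2)/(-39 - 8*(-2)) = -13*3/(-39 + 16) = -13/((⅓)*(-23)) = -13/(-23/3) = -13*(-3/23) = 39/23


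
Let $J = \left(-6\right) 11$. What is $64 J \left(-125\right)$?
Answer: $528000$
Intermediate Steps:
$J = -66$
$64 J \left(-125\right) = 64 \left(-66\right) \left(-125\right) = \left(-4224\right) \left(-125\right) = 528000$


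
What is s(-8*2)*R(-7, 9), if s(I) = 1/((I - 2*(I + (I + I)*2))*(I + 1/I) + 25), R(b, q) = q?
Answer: -9/2288 ≈ -0.0039336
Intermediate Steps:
s(I) = 1/(25 - 9*I*(I + 1/I)) (s(I) = 1/((I - 2*(I + (2*I)*2))*(I + 1/I) + 25) = 1/((I - 2*(I + 4*I))*(I + 1/I) + 25) = 1/((I - 10*I)*(I + 1/I) + 25) = 1/((-9*I)*(I + 1/I) + 25) = 1/(-9*I*(I + 1/I) + 25) = 1/(25 - 9*I*(I + 1/I)))
s(-8*2)*R(-7, 9) = -1/(-16 + 9*(-8*2)**2)*9 = -1/(-16 + 9*(-16)**2)*9 = -1/(-16 + 9*256)*9 = -1/(-16 + 2304)*9 = -1/2288*9 = -9/2288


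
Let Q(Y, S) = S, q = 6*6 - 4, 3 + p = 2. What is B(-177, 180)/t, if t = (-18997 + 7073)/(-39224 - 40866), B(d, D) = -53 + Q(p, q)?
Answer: -840945/5962 ≈ -141.05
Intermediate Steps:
p = -1 (p = -3 + 2 = -1)
q = 32 (q = 36 - 4 = 32)
B(d, D) = -21 (B(d, D) = -53 + 32 = -21)
t = 5962/40045 (t = -11924/(-80090) = -11924*(-1/80090) = 5962/40045 ≈ 0.14888)
B(-177, 180)/t = -21/5962/40045 = -21*40045/5962 = -840945/5962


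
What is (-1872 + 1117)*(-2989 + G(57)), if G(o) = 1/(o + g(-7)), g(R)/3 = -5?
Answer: 94780435/42 ≈ 2.2567e+6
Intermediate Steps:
g(R) = -15 (g(R) = 3*(-5) = -15)
G(o) = 1/(-15 + o) (G(o) = 1/(o - 15) = 1/(-15 + o))
(-1872 + 1117)*(-2989 + G(57)) = (-1872 + 1117)*(-2989 + 1/(-15 + 57)) = -755*(-2989 + 1/42) = -755*(-125537/42) = 94780435/42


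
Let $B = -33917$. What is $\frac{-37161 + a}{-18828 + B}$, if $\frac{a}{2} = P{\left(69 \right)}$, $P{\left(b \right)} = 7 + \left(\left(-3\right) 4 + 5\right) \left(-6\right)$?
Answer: $\frac{37063}{52745} \approx 0.70268$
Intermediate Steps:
$P{\left(b \right)} = 49$ ($P{\left(b \right)} = 7 + \left(-12 + 5\right) \left(-6\right) = 7 - -42 = 7 + 42 = 49$)
$a = 98$ ($a = 2 \cdot 49 = 98$)
$\frac{-37161 + a}{-18828 + B} = \frac{-37161 + 98}{-18828 - 33917} = - \frac{37063}{-52745} = \left(-37063\right) \left(- \frac{1}{52745}\right) = \frac{37063}{52745}$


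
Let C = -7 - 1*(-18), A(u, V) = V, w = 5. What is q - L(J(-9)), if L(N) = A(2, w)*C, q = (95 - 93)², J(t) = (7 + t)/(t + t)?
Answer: -51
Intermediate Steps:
J(t) = (7 + t)/(2*t) (J(t) = (7 + t)/((2*t)) = (7 + t)*(1/(2*t)) = (7 + t)/(2*t))
C = 11 (C = -7 + 18 = 11)
q = 4 (q = 2² = 4)
L(N) = 55 (L(N) = 5*11 = 55)
q - L(J(-9)) = 4 - 1*55 = 4 - 55 = -51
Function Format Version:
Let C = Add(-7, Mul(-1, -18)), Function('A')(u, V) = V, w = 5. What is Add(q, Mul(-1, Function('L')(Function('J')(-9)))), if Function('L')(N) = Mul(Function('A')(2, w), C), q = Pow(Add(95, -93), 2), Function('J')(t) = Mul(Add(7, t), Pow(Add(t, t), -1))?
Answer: -51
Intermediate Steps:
Function('J')(t) = Mul(Rational(1, 2), Pow(t, -1), Add(7, t)) (Function('J')(t) = Mul(Add(7, t), Pow(Mul(2, t), -1)) = Mul(Add(7, t), Mul(Rational(1, 2), Pow(t, -1))) = Mul(Rational(1, 2), Pow(t, -1), Add(7, t)))
C = 11 (C = Add(-7, 18) = 11)
q = 4 (q = Pow(2, 2) = 4)
Function('L')(N) = 55 (Function('L')(N) = Mul(5, 11) = 55)
Add(q, Mul(-1, Function('L')(Function('J')(-9)))) = Add(4, Mul(-1, 55)) = Add(4, -55) = -51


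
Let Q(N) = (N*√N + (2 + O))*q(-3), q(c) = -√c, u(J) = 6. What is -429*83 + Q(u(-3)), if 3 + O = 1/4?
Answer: -35607 + I*√3*(¾ - 6*√6) ≈ -35607.0 - 24.157*I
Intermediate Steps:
O = -11/4 (O = -3 + 1/4 = -3 + ¼ = -11/4 ≈ -2.7500)
Q(N) = -I*√3*(-¾ + N^(3/2)) (Q(N) = (N*√N + (2 - 11/4))*(-√(-3)) = (N^(3/2) - ¾)*(-I*√3) = (-¾ + N^(3/2))*(-I*√3) = -I*√3*(-¾ + N^(3/2)))
-429*83 + Q(u(-3)) = -429*83 + I*√3*(¾ - 6^(3/2)) = -35607 + I*√3*(¾ - 6*√6)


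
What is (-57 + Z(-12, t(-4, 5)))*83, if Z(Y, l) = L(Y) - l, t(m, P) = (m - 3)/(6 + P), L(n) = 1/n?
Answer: -618433/132 ≈ -4685.1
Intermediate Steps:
L(n) = 1/n
t(m, P) = (-3 + m)/(6 + P)
Z(Y, l) = 1/Y - l
(-57 + Z(-12, t(-4, 5)))*83 = (-57 + (1/(-12) - (-3 - 4)/(6 + 5)))*83 = (-57 + (-1/12 - (-7)/11))*83 = (-57 + (-1/12 - 1*(-7/11)))*83 = (-57 + (-1/12 + 7/11))*83 = (-57 + 73/132)*83 = -7451/132*83 = -618433/132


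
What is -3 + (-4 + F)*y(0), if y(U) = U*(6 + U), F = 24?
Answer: -3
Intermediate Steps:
-3 + (-4 + F)*y(0) = -3 + (-4 + 24)*(0*(6 + 0)) = -3 + 20*(0*6) = -3 + 20*0 = -3 + 0 = -3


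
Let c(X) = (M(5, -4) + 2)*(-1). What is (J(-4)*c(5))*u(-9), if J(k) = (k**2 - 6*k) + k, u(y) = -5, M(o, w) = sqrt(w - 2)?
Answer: 360 + 180*I*sqrt(6) ≈ 360.0 + 440.91*I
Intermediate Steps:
M(o, w) = sqrt(-2 + w)
c(X) = -2 - I*sqrt(6) (c(X) = (sqrt(-2 - 4) + 2)*(-1) = (sqrt(-6) + 2)*(-1) = (I*sqrt(6) + 2)*(-1) = (2 + I*sqrt(6))*(-1) = -2 - I*sqrt(6))
J(k) = k**2 - 5*k
(J(-4)*c(5))*u(-9) = ((-4*(-5 - 4))*(-2 - I*sqrt(6)))*(-5) = ((-4*(-9))*(-2 - I*sqrt(6)))*(-5) = (36*(-2 - I*sqrt(6)))*(-5) = (-72 - 36*I*sqrt(6))*(-5) = 360 + 180*I*sqrt(6)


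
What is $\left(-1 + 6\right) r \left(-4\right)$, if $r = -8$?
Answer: $160$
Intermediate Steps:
$\left(-1 + 6\right) r \left(-4\right) = \left(-1 + 6\right) \left(-8\right) \left(-4\right) = 5 \left(-8\right) \left(-4\right) = \left(-40\right) \left(-4\right) = 160$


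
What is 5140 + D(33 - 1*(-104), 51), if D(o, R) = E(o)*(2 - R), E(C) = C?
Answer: -1573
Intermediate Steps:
D(o, R) = o*(2 - R)
5140 + D(33 - 1*(-104), 51) = 5140 + (33 - 1*(-104))*(2 - 1*51) = 5140 + (33 + 104)*(2 - 51) = 5140 + 137*(-49) = 5140 - 6713 = -1573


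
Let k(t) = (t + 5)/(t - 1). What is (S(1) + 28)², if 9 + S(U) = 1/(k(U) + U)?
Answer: nan ≈ nan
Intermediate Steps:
k(t) = (5 + t)/(-1 + t)
S(U) = -9 + 1/(U + (5 + U)/(-1 + U)) (S(U) = -9 + 1/((5 + U)/(-1 + U) + U) = -9 + 1/(U + (5 + U)/(-1 + U)))
(S(1) + 28)² = ((-46 + 1 - 9*1²)/(5 + 1²) + 28)² = ((-46 + 1 - 9*1)/(5 + 1) + 28)² = ((-46 + 1 - 9)/6 + 28)² = ((⅙)*(-54) + 28)² = (-9 + 28)² = 19² = 361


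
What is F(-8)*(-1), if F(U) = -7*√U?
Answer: 14*I*√2 ≈ 19.799*I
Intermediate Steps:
F(-8)*(-1) = -14*I*√2*(-1) = 14*I*√2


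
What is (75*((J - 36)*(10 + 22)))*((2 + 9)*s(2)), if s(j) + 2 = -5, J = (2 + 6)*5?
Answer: -739200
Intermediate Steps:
J = 40 (J = 8*5 = 40)
s(j) = -7 (s(j) = -2 - 5 = -7)
(75*((J - 36)*(10 + 22)))*((2 + 9)*s(2)) = (75*((40 - 36)*(10 + 22)))*((2 + 9)*(-7)) = (75*(4*32))*(11*(-7)) = (75*128)*(-77) = 9600*(-77) = -739200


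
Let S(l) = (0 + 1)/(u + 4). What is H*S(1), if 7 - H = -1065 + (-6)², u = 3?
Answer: 148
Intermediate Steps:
S(l) = ⅐ (S(l) = (0 + 1)/(3 + 4) = 1/7 = 1*(⅐) = ⅐)
H = 1036 (H = 7 - (-1065 + (-6)²) = 7 - (-1065 + 36) = 7 - 1*(-1029) = 7 + 1029 = 1036)
H*S(1) = 1036*(⅐) = 148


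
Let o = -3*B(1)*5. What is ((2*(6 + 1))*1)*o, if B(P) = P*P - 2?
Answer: 210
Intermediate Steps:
B(P) = -2 + P² (B(P) = P² - 2 = -2 + P²)
o = 15 (o = -3*(-2 + 1²)*5 = -3*(-2 + 1)*5 = -3*(-1)*5 = 3*5 = 15)
((2*(6 + 1))*1)*o = ((2*(6 + 1))*1)*15 = ((2*7)*1)*15 = (14*1)*15 = 14*15 = 210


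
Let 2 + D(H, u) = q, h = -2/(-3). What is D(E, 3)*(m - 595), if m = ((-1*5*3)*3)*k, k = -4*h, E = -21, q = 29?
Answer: -12825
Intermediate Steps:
h = ⅔ (h = -2*(-⅓) = ⅔ ≈ 0.66667)
D(H, u) = 27 (D(H, u) = -2 + 29 = 27)
k = -8/3 (k = -4*⅔ = -8/3 ≈ -2.6667)
m = 120 (m = ((-1*5*3)*3)*(-8/3) = (-5*3*3)*(-8/3) = -15*3*(-8/3) = -45*(-8/3) = 120)
D(E, 3)*(m - 595) = 27*(120 - 595) = 27*(-475) = -12825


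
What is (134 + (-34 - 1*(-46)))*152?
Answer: 22192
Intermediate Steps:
(134 + (-34 - 1*(-46)))*152 = (134 + (-34 + 46))*152 = (134 + 12)*152 = 146*152 = 22192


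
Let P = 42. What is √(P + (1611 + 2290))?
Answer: √3943 ≈ 62.793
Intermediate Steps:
√(P + (1611 + 2290)) = √(42 + (1611 + 2290)) = √(42 + 3901) = √3943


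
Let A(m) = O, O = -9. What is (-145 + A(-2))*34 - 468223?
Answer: -473459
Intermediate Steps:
A(m) = -9
(-145 + A(-2))*34 - 468223 = (-145 - 9)*34 - 468223 = -154*34 - 468223 = -5236 - 468223 = -473459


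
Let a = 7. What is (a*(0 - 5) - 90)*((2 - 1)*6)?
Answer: -750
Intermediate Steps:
(a*(0 - 5) - 90)*((2 - 1)*6) = (7*(0 - 5) - 90)*((2 - 1)*6) = (7*(-5) - 90)*(1*6) = (-35 - 90)*6 = -125*6 = -750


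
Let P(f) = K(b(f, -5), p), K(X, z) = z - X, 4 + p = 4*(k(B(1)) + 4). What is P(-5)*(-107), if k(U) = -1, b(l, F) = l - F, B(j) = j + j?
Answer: -856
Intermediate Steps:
B(j) = 2*j
p = 8 (p = -4 + 4*(-1 + 4) = -4 + 4*3 = -4 + 12 = 8)
P(f) = 3 - f (P(f) = 8 - (f - 1*(-5)) = 8 - (f + 5) = 8 - (5 + f) = 8 + (-5 - f) = 3 - f)
P(-5)*(-107) = (3 - 1*(-5))*(-107) = (3 + 5)*(-107) = 8*(-107) = -856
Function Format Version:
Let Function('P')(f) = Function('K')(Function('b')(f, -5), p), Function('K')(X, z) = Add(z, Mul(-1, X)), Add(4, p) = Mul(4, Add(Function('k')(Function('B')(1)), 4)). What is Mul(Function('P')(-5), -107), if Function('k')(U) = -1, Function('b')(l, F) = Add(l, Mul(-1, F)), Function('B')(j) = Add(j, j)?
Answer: -856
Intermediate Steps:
Function('B')(j) = Mul(2, j)
p = 8 (p = Add(-4, Mul(4, Add(-1, 4))) = Add(-4, Mul(4, 3)) = Add(-4, 12) = 8)
Function('P')(f) = Add(3, Mul(-1, f)) (Function('P')(f) = Add(8, Mul(-1, Add(f, Mul(-1, -5)))) = Add(8, Mul(-1, Add(f, 5))) = Add(8, Mul(-1, Add(5, f))) = Add(8, Add(-5, Mul(-1, f))) = Add(3, Mul(-1, f)))
Mul(Function('P')(-5), -107) = Mul(Add(3, Mul(-1, -5)), -107) = Mul(Add(3, 5), -107) = Mul(8, -107) = -856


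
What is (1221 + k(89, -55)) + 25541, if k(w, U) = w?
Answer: 26851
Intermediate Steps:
(1221 + k(89, -55)) + 25541 = (1221 + 89) + 25541 = 1310 + 25541 = 26851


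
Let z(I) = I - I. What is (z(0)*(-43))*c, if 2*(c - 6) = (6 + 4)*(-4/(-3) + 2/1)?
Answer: 0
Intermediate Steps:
z(I) = 0
c = 68/3 (c = 6 + ((6 + 4)*(-4/(-3) + 2/1))/2 = 6 + (10*(-4*(-⅓) + 2*1))/2 = 6 + (10*(4/3 + 2))/2 = 6 + (10*(10/3))/2 = 6 + (½)*(100/3) = 6 + 50/3 = 68/3 ≈ 22.667)
(z(0)*(-43))*c = (0*(-43))*(68/3) = 0*(68/3) = 0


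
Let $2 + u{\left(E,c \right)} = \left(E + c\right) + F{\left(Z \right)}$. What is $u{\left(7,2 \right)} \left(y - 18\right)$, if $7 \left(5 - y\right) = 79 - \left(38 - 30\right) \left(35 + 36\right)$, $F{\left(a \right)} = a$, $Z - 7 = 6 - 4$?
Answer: $\frac{6368}{7} \approx 909.71$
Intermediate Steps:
$Z = 9$ ($Z = 7 + \left(6 - 4\right) = 7 + 2 = 9$)
$u{\left(E,c \right)} = 7 + E + c$ ($u{\left(E,c \right)} = -2 + \left(\left(E + c\right) + 9\right) = -2 + \left(9 + E + c\right) = 7 + E + c$)
$y = \frac{524}{7}$ ($y = 5 - \frac{79 - \left(38 - 30\right) \left(35 + 36\right)}{7} = 5 - \frac{79 - 8 \cdot 71}{7} = 5 - \frac{79 - 568}{7} = 5 - - \frac{489}{7} = 5 + \frac{489}{7} = \frac{524}{7} \approx 74.857$)
$u{\left(7,2 \right)} \left(y - 18\right) = \left(7 + 7 + 2\right) \left(\frac{524}{7} - 18\right) = 16 \cdot \frac{398}{7} = \frac{6368}{7}$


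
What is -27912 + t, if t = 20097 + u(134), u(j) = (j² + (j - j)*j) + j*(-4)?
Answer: 9605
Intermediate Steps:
u(j) = j² - 4*j (u(j) = (j² + 0*j) - 4*j = (j² + 0) - 4*j = j² - 4*j)
t = 37517 (t = 20097 + 134*(-4 + 134) = 20097 + 134*130 = 20097 + 17420 = 37517)
-27912 + t = -27912 + 37517 = 9605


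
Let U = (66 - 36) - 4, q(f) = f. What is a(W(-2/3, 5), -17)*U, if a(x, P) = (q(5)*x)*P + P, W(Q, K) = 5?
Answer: -11492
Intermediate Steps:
a(x, P) = P + 5*P*x (a(x, P) = (5*x)*P + P = 5*P*x + P = P + 5*P*x)
U = 26 (U = 30 - 4 = 26)
a(W(-2/3, 5), -17)*U = -17*(1 + 5*5)*26 = -17*(1 + 25)*26 = -17*26*26 = -442*26 = -11492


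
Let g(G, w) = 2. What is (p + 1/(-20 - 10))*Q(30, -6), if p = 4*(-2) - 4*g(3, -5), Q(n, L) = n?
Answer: -481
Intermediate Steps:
p = -16 (p = 4*(-2) - 4*2 = -8 - 8 = -16)
(p + 1/(-20 - 10))*Q(30, -6) = (-16 + 1/(-20 - 10))*30 = (-16 + 1/(-30))*30 = (-16 - 1/30)*30 = -481/30*30 = -481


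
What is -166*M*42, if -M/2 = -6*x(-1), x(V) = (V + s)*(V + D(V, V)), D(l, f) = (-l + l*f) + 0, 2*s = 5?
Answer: -125496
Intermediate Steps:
s = 5/2 (s = (1/2)*5 = 5/2 ≈ 2.5000)
D(l, f) = -l + f*l (D(l, f) = (-l + f*l) + 0 = -l + f*l)
x(V) = (5/2 + V)*(V + V*(-1 + V)) (x(V) = (V + 5/2)*(V + V*(-1 + V)) = (5/2 + V)*(V + V*(-1 + V)))
M = 18 (M = -(-12)*(-1)**2*(5/2 - 1) = -(-12)*1*(3/2) = -(-12)*3/2 = -2*(-9) = 18)
-166*M*42 = -166*18*42 = -2988*42 = -125496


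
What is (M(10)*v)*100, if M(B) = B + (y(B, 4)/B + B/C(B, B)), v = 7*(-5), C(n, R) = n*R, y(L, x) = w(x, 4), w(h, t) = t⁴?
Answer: -124950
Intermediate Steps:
y(L, x) = 256 (y(L, x) = 4⁴ = 256)
C(n, R) = R*n
v = -35
M(B) = B + 257/B (M(B) = B + (256/B + B/((B*B))) = B + (256/B + B/(B²)) = B + (256/B + B/B²) = B + (256/B + 1/B) = B + 257/B)
(M(10)*v)*100 = ((10 + 257/10)*(-35))*100 = ((357/10)*(-35))*100 = -2499/2*100 = -124950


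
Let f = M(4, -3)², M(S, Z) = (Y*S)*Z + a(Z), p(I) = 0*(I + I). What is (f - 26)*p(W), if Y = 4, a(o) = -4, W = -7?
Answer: 0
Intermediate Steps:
p(I) = 0 (p(I) = 0*(2*I) = 0)
M(S, Z) = -4 + 4*S*Z (M(S, Z) = (4*S)*Z - 4 = 4*S*Z - 4 = -4 + 4*S*Z)
f = 2704 (f = (-4 + 4*4*(-3))² = (-4 - 48)² = (-52)² = 2704)
(f - 26)*p(W) = (2704 - 26)*0 = 2678*0 = 0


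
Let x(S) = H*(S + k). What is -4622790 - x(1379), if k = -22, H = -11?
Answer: -4607863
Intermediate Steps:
x(S) = 242 - 11*S (x(S) = -11*(S - 22) = -11*(-22 + S) = 242 - 11*S)
-4622790 - x(1379) = -4622790 - (242 - 11*1379) = -4622790 - (242 - 15169) = -4622790 - 1*(-14927) = -4622790 + 14927 = -4607863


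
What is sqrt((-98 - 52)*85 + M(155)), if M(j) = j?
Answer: I*sqrt(12595) ≈ 112.23*I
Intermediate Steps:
sqrt((-98 - 52)*85 + M(155)) = sqrt((-98 - 52)*85 + 155) = sqrt(-150*85 + 155) = sqrt(-12750 + 155) = sqrt(-12595) = I*sqrt(12595)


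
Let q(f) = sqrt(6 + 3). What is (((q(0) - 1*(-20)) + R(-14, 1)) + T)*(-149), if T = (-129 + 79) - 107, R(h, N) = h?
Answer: 22052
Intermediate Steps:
q(f) = 3 (q(f) = sqrt(9) = 3)
T = -157 (T = -50 - 107 = -157)
(((q(0) - 1*(-20)) + R(-14, 1)) + T)*(-149) = (((3 - 1*(-20)) - 14) - 157)*(-149) = (((3 + 20) - 14) - 157)*(-149) = ((23 - 14) - 157)*(-149) = (9 - 157)*(-149) = -148*(-149) = 22052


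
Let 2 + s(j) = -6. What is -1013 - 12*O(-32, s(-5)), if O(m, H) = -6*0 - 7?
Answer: -929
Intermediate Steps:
s(j) = -8 (s(j) = -2 - 6 = -8)
O(m, H) = -7 (O(m, H) = 0 - 7 = -7)
-1013 - 12*O(-32, s(-5)) = -1013 - 12*(-7) = -1013 + 84 = -929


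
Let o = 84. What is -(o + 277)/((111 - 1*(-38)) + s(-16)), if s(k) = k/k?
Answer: -361/150 ≈ -2.4067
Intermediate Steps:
s(k) = 1
-(o + 277)/((111 - 1*(-38)) + s(-16)) = -(84 + 277)/((111 - 1*(-38)) + 1) = -361/((111 + 38) + 1) = -361/(149 + 1) = -361/150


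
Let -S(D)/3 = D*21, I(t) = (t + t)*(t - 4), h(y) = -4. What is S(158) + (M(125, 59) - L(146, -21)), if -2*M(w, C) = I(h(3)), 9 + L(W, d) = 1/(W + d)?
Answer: -1247126/125 ≈ -9977.0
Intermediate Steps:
L(W, d) = -9 + 1/(W + d)
I(t) = 2*t*(-4 + t) (I(t) = (2*t)*(-4 + t) = 2*t*(-4 + t))
M(w, C) = -32 (M(w, C) = -(-4)*(-4 - 4) = -(-4)*(-8) = -½*64 = -32)
S(D) = -63*D (S(D) = -3*D*21 = -63*D)
S(158) + (M(125, 59) - L(146, -21)) = -63*158 + (-32 - (1 - 9*146 - 9*(-21))/(146 - 21)) = -9954 + (-32 - (1 - 1314 + 189)/125) = -9954 + (-32 - (-1124)/125) = -9954 + (-32 - 1*(-1124/125)) = -9954 + (-32 + 1124/125) = -9954 - 2876/125 = -1247126/125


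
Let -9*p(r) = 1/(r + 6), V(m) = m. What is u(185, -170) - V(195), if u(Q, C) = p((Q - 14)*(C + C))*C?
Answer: -51012670/261603 ≈ -195.00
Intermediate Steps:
p(r) = -1/(9*(6 + r)) (p(r) = -1/(9*(r + 6)) = -1/(9*(6 + r)))
u(Q, C) = -C/(54 + 18*C*(-14 + Q)) (u(Q, C) = (-1/(54 + 9*((Q - 14)*(C + C))))*C = (-1/(54 + 9*((-14 + Q)*(2*C))))*C = (-1/(54 + 9*(2*C*(-14 + Q))))*C = (-1/(54 + 18*C*(-14 + Q)))*C = -C/(54 + 18*C*(-14 + Q)))
u(185, -170) - V(195) = -1*(-170)/(54 + 18*(-170)*(-14 + 185)) - 1*195 = -1*(-170)/(54 + 18*(-170)*171) - 195 = -1*(-170)/(54 - 523260) - 195 = -1*(-170)/(-523206) - 195 = -1*(-170)*(-1/523206) - 195 = -85/261603 - 195 = -51012670/261603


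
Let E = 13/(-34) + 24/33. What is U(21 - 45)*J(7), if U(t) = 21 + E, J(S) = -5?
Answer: -39915/374 ≈ -106.72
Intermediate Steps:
E = 129/374 (E = 13*(-1/34) + 24*(1/33) = -13/34 + 8/11 = 129/374 ≈ 0.34492)
U(t) = 7983/374 (U(t) = 21 + 129/374 = 7983/374)
U(21 - 45)*J(7) = (7983/374)*(-5) = -39915/374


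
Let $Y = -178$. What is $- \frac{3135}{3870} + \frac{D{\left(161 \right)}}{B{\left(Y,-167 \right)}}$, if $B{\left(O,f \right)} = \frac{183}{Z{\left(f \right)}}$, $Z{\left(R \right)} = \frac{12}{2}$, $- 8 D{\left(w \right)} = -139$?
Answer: $- \frac{7567}{31476} \approx -0.24041$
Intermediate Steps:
$D{\left(w \right)} = \frac{139}{8}$ ($D{\left(w \right)} = \left(- \frac{1}{8}\right) \left(-139\right) = \frac{139}{8}$)
$Z{\left(R \right)} = 6$ ($Z{\left(R \right)} = 12 \cdot \frac{1}{2} = 6$)
$B{\left(O,f \right)} = \frac{61}{2}$ ($B{\left(O,f \right)} = \frac{183}{6} = 183 \cdot \frac{1}{6} = \frac{61}{2}$)
$- \frac{3135}{3870} + \frac{D{\left(161 \right)}}{B{\left(Y,-167 \right)}} = - \frac{3135}{3870} + \frac{139}{8 \cdot \frac{61}{2}} = \left(-3135\right) \frac{1}{3870} + \frac{139}{8} \cdot \frac{2}{61} = - \frac{209}{258} + \frac{139}{244} = - \frac{7567}{31476}$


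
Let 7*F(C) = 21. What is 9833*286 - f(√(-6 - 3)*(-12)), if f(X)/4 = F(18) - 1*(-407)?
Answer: 2810598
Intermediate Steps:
F(C) = 3 (F(C) = (⅐)*21 = 3)
f(X) = 1640 (f(X) = 4*(3 - 1*(-407)) = 4*(3 + 407) = 4*410 = 1640)
9833*286 - f(√(-6 - 3)*(-12)) = 9833*286 - 1*1640 = 2812238 - 1640 = 2810598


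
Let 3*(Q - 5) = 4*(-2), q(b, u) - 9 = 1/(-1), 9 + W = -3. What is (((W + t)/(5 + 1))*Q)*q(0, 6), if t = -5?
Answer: -476/9 ≈ -52.889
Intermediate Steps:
W = -12 (W = -9 - 3 = -12)
q(b, u) = 8 (q(b, u) = 9 + 1/(-1) = 9 - 1 = 8)
Q = 7/3 (Q = 5 + (4*(-2))/3 = 5 + (⅓)*(-8) = 5 - 8/3 = 7/3 ≈ 2.3333)
(((W + t)/(5 + 1))*Q)*q(0, 6) = (((-12 - 5)/(5 + 1))*(7/3))*8 = (-17/6*(7/3))*8 = (-17*⅙*(7/3))*8 = -17/6*7/3*8 = -119/18*8 = -476/9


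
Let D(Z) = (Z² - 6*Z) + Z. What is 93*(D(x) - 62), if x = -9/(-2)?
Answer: -23901/4 ≈ -5975.3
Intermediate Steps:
x = 9/2 (x = -9*(-½) = 9/2 ≈ 4.5000)
D(Z) = Z² - 5*Z
93*(D(x) - 62) = 93*(9*(-5 + 9/2)/2 - 62) = 93*((9/2)*(-½) - 62) = 93*(-9/4 - 62) = 93*(-257/4) = -23901/4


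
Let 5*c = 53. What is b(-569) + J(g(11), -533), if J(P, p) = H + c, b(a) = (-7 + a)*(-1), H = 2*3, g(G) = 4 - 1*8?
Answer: 2963/5 ≈ 592.60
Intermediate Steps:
g(G) = -4 (g(G) = 4 - 8 = -4)
H = 6
c = 53/5 (c = (⅕)*53 = 53/5 ≈ 10.600)
b(a) = 7 - a
J(P, p) = 83/5 (J(P, p) = 6 + 53/5 = 83/5)
b(-569) + J(g(11), -533) = (7 - 1*(-569)) + 83/5 = (7 + 569) + 83/5 = 576 + 83/5 = 2963/5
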